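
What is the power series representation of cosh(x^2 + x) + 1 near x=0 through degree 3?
x^3 + x^2/2 + 2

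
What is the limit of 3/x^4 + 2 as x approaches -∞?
Evaluate the dominant behaviour as x → -∞; each term tends to a finite value or vanishes.
Limit = 2.

Final answer: 2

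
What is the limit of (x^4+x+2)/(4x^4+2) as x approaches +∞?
This is an ∞/∞ indeterminate form as x → +∞.
Divide numerator and denominator by x^4 and let the lower-order terms vanish; the leading terms give 1/4.
Limit = 1/4.

Final answer: 1/4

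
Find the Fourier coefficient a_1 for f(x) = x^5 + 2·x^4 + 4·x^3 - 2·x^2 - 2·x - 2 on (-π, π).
a_1 = (1/π) ∫_{-π}^{π} f(x)·cos(1x) dx.
Evaluate the integral (use parity and integration by parts as needed): a_1 = 104 - 16·π^2.

Final answer: 104 - 16·π^2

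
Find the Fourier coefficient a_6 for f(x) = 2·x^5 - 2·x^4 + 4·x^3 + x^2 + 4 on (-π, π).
a_6 = (1/π) ∫_{-π}^{π} f(x)·cos(6x) dx.
Evaluate the integral (use parity and integration by parts as needed): a_6 = 5/27 - 4·π^2/9.

Final answer: 5/27 - 4·π^2/9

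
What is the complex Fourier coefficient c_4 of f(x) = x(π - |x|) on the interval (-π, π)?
Compute the real Fourier coefficients first: a_4 = 0, b_4 = 0.
Then c_4 = (a_4 − i·b_4)/2 = 0.

Final answer: 0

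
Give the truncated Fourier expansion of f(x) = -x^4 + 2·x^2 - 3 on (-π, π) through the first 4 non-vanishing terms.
(-56 + 8·π^2)·cos(x) + (5 - 2·π^2)·cos(2·x) + (-40/27 + 8·π^2/9)·cos(3·x) - π^4/5 - 3 + 2·π^2/3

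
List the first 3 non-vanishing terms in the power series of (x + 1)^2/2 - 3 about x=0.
x^2/2 + x - 5/2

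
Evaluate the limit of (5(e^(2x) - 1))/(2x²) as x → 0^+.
Both numerator and denominator → 0 as x → 0^+; this is a 0/0 indeterminate form.
Expand each to leading order near x = 0: numerator ~ 10·x, denominator ~ 2·x^2.
The limit of the ratio is ∞.

Final answer: ∞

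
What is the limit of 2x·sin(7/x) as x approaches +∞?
As x → +∞: let u = 7/x → 0⁺; then 2·x·sin(7/x) = 2·7·sin(u)/u → 2·7·1 = 14.
Limit = 14.

Final answer: 14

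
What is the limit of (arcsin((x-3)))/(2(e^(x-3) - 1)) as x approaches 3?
Both numerator and denominator → 0 as x → 3; this is a 0/0 indeterminate form.
Expand each to leading order near x = 3: numerator ~ (x - 3), denominator ~ 2·(x - 3).
The limit of the ratio is 1/2.

Final answer: 1/2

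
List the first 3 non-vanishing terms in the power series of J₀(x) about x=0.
x^4/64 - x^2/4 + 1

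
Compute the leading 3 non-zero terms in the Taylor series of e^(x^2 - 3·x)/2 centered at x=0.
11·x^2/4 - 3·x/2 + 1/2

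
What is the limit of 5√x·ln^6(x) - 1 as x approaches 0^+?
The product is a 0·∞ indeterminate form at x → 0⁺.
Rewrite the product as 5·ln^6(x) / x^(-1/2) and apply L'Hôpital, or use the standard hierarchy x^(-1/2) ≫ |ln x|^6 as x → 0⁺.
The indeterminate product → 0, so the limit = -1.

Final answer: -1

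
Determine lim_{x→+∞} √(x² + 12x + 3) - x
This is an ∞ − ∞ indeterminate form.
Multiply and divide by the conjugate √(x²+12x + 3) + x; the x² terms cancel, leaving (12x + 3)/(√(x²+12x + 3)+x) → 12/2 = 6.
Limit = 6.

Final answer: 6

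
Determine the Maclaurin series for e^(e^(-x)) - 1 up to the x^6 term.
203·e·x^6/720 - 13·e·x^5/30 + 5·e·x^4/8 - 5·e·x^3/6 + e·x^2 - e·x - 1 + e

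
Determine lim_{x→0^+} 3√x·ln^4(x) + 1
The product is a 0·∞ indeterminate form at x → 0⁺.
Rewrite the product as 3·ln^4(x) / x^(-1/2) and apply L'Hôpital, or use the standard hierarchy x^(-1/2) ≫ |ln x|^4 as x → 0⁺.
The indeterminate product → 0, so the limit = 1.

Final answer: 1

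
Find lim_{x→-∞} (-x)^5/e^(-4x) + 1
The quotient is an ∞/∞ indeterminate form as x → -∞.
Compare growth rates of the dominant terms (exponentials ≫ polynomials ≫ logarithms), or apply L'Hôpital's rule; the quotient → 0.
Adding the constant: 0 + 1 = 1. Limit = 1.

Final answer: 1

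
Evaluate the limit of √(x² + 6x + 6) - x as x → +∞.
This is an ∞ − ∞ indeterminate form.
Multiply and divide by the conjugate √(x²+6x + 6) + x; the x² terms cancel, leaving (6x + 6)/(√(x²+6x + 6)+x) → 6/2 = 3.
Limit = 3.

Final answer: 3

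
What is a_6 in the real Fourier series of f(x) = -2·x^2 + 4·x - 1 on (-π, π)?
a_6 = (1/π) ∫_{-π}^{π} f(x)·cos(6x) dx.
Evaluate the integral (use parity and integration by parts as needed): a_6 = -2/9.

Final answer: -2/9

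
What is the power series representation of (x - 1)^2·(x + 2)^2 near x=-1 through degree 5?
4 + 4·(x + 1) - 3·(x + 1)^2 - 2·(x + 1)^3 + (x + 1)^4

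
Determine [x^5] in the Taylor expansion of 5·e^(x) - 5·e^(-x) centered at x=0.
Expand to order 5: 5·e^(x) - 5·e^(-x) = x^5/12 + 5·x^3/3 + 10·x + O(x^6).
The coefficient of x^5 is 1/12.

Final answer: 1/12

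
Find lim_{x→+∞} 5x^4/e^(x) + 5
The quotient is an ∞/∞ indeterminate form as x → +∞.
The exponential denominator e^(x) dominates the polynomial numerator (e^x ≫ x^4 as x → ∞), so the quotient → 0.
Adding the constant: 0 + 5 = 5. Limit = 5.

Final answer: 5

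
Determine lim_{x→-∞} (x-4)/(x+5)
Evaluate the dominant behaviour as x → -∞; each term tends to a finite value or vanishes.
Limit = 1.

Final answer: 1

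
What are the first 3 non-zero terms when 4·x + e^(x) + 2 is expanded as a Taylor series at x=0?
x^2/2 + 5·x + 3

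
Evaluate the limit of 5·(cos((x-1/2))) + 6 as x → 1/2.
Direct substitution at x = 1/2 gives 11.

Final answer: 11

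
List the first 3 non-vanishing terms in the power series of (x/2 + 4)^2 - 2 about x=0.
x^2/4 + 4·x + 14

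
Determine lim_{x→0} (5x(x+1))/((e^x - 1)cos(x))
Both numerator and denominator → 0 as x → 0; this is a 0/0 indeterminate form.
Expand each to leading order near x = 0: numerator ~ 5·x, denominator ~ x.
The limit of the ratio is 5.

Final answer: 5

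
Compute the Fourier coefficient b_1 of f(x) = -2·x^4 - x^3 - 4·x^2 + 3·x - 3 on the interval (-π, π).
b_1 = (1/π) ∫_{-π}^{π} f(x)·sin(1x) dx.
Evaluate the integral (use parity and integration by parts as needed): b_1 = 18 - 2·π^2.

Final answer: 18 - 2·π^2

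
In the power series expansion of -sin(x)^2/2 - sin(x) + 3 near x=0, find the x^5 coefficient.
Expand to order 5: -sin(x)^2/2 - sin(x) + 3 = -x^5/120 + x^4/6 + x^3/6 - x^2/2 - x + 3 + O(x^6).
The coefficient of x^5 is -1/120.

Final answer: -1/120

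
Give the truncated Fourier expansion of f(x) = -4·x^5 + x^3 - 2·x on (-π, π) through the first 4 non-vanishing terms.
(-976 - 8·π^4 + 162·π^2)·sin(x) + (-21·π^2 + 67/2 + 4·π^4)·sin(2·x) + (-8·π^4/3 - 464/81 + 178·π^2/27)·sin(3·x) + (-3·π^2 + 17/8 + 2·π^4)·sin(4·x)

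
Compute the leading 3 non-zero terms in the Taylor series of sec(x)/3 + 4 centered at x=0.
5·x^4/72 + x^2/6 + 13/3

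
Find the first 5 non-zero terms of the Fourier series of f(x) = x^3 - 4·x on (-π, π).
(-20 + 2·π^2)·sin(x) + (11/2 - π^2)·sin(2·x) + (-28/9 + 2·π^2/3)·sin(3·x) + (35/16 - π^2/2)·sin(4·x) + (-212/125 + 2·π^2/5)·sin(5·x)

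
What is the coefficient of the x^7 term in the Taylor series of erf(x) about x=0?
Expand to order 7: erf(x) = -x^7/(21·√(π)) + x^5/(5·√(π)) - 2·x^3/(3·√(π)) + 2·x/√(π) + O(x^8).
The coefficient of x^7 is -1/(21·√(π)).

Final answer: -1/(21·√(π))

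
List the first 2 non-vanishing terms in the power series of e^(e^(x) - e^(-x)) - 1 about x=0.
2·x^2 + 2·x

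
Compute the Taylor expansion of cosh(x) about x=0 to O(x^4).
x^2/2 + 1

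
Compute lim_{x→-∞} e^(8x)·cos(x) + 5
Evaluate the dominant behaviour as x → -∞; each term tends to a finite value or vanishes.
Limit = 5.

Final answer: 5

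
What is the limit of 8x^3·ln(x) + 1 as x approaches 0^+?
The product is a 0·∞ indeterminate form at x → 0⁺.
Rewrite the product as 8·ln(x) / x^(-3) and apply L'Hôpital, or use the standard hierarchy x^(-3) ≫ |ln x| as x → 0⁺.
The indeterminate product → 0, so the limit = 1.

Final answer: 1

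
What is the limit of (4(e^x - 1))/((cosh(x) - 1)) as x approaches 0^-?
Both numerator and denominator → 0 as x → 0^-; this is a 0/0 indeterminate form.
Expand each to leading order near x = 0: numerator ~ 4·x, denominator ~ x^2/2.
The limit of the ratio is -∞.

Final answer: -∞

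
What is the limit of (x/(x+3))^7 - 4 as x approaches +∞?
As x → +∞: x/(x+3) = 1/(1 + 3/x) → 1, and the 7th power of a limit-1 base also → 1; with the additive constant, 1 - 4 = -3.
Limit = -3.

Final answer: -3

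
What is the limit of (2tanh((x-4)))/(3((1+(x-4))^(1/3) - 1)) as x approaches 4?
Both numerator and denominator → 0 as x → 4; this is a 0/0 indeterminate form.
Expand each to leading order near x = 4: numerator ~ 2·(x - 4), denominator ~ (x - 4).
The limit of the ratio is 2.

Final answer: 2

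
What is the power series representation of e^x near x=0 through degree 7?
x^7/5040 + x^6/720 + x^5/120 + x^4/24 + x^3/6 + x^2/2 + x + 1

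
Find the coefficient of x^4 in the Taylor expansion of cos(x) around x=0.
Expand to order 4: cos(x) = x^4/24 - x^2/2 + 1 + O(x^5).
The coefficient of x^4 is 1/24.

Final answer: 1/24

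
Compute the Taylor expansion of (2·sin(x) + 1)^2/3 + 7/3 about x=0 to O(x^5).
-4·x^4/9 - 2·x^3/9 + 4·x^2/3 + 4·x/3 + 8/3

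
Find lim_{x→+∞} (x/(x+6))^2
As x → +∞: x/(x+6) = 1/(1 + 6/x) → 1, and the 2nd power of a limit-1 base also → 1.
Limit = 1.

Final answer: 1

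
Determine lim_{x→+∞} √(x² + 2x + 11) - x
As x → +∞: multiply by the conjugate to get (2x+11)/(√(x²+2x+11)+x); the denominator ~ 2x, so the limit is 2/2 = 1.
Limit = 1.

Final answer: 1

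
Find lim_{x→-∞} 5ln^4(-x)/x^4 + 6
The quotient is an ∞/∞ indeterminate form as x → -∞.
Compare growth rates of the dominant terms (exponentials ≫ polynomials ≫ logarithms), or apply L'Hôpital's rule; the quotient → 0.
Adding the constant: 0 + 6 = 6. Limit = 6.

Final answer: 6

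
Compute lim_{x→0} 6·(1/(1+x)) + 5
Direct substitution at x = 0 gives 11.

Final answer: 11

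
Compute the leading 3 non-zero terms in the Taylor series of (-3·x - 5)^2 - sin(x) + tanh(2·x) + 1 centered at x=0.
9·x^2 + 31·x + 26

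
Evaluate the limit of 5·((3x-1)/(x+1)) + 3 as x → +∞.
Evaluate the dominant behaviour as x → +∞; each term tends to a finite value or vanishes.
Limit = 18.

Final answer: 18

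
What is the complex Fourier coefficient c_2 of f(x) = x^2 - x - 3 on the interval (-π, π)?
Compute the real Fourier coefficients first: a_2 = 1, b_2 = 1.
Then c_2 = (a_2 − i·b_2)/2 = 1/2 - i/2.

Final answer: 1/2 - i/2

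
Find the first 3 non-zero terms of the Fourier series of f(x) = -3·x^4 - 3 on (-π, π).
(-144 + 24·π^2)·cos(x) + (9 - 6·π^2)·cos(2·x) - 3·π^4/5 - 3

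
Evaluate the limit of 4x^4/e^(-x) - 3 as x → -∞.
The quotient is an ∞/∞ indeterminate form as x → -∞.
Compare growth rates of the dominant terms (exponentials ≫ polynomials ≫ logarithms), or apply L'Hôpital's rule; the quotient → 0.
Adding the constant: 0 - 3 = -3. Limit = -3.

Final answer: -3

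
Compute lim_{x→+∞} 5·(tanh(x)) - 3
Evaluate the dominant behaviour as x → +∞; each term tends to a finite value or vanishes.
Limit = 2.

Final answer: 2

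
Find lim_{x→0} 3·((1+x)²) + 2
Direct substitution at x = 0 gives 5.

Final answer: 5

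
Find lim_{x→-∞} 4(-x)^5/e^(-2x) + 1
The quotient is an ∞/∞ indeterminate form as x → -∞.
Compare growth rates of the dominant terms (exponentials ≫ polynomials ≫ logarithms), or apply L'Hôpital's rule; the quotient → 0.
Adding the constant: 0 + 1 = 1. Limit = 1.

Final answer: 1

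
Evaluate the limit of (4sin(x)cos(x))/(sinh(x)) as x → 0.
Both numerator and denominator → 0 as x → 0; this is a 0/0 indeterminate form.
Expand each to leading order near x = 0: numerator ~ 4·x, denominator ~ x.
The limit of the ratio is 4.

Final answer: 4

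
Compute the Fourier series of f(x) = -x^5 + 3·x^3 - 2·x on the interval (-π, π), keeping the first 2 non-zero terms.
(-280 - 2·π^4 + 46·π^2)·sin(x) + (-8·π^2 + 14 + π^4)·sin(2·x)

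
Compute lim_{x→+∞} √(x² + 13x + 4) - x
This is an ∞ − ∞ indeterminate form.
Multiply and divide by the conjugate √(x²+13x + 4) + x; the x² terms cancel, leaving (13x + 4)/(√(x²+13x + 4)+x) → 13/2.
Limit = 13/2.

Final answer: 13/2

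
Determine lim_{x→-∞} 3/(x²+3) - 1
Evaluate the dominant behaviour as x → -∞; each term tends to a finite value or vanishes.
Limit = -1.

Final answer: -1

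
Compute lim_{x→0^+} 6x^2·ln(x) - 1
The product is a 0·∞ indeterminate form at x → 0⁺.
Rewrite the product as 6·ln(x) / x^(-2) and apply L'Hôpital, or use the standard hierarchy x^(-2) ≫ |ln x| as x → 0⁺.
The indeterminate product → 0, so the limit = -1.

Final answer: -1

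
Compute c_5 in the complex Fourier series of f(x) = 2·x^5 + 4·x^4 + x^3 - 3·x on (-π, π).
Compute the real Fourier coefficients first: a_5 = 192/625 - 32·π^2/25, b_5 = -6·π^2/25 - 714/625 + 4·π^4/5.
Then c_5 = (a_5 − i·b_5)/2 = -16·π^2/25 + 96/625 - 2·i·π^4/5 + 357·i/625 + 3·i·π^2/25.

Final answer: -16·π^2/25 + 96/625 - 2·i·π^4/5 + 357·i/625 + 3·i·π^2/25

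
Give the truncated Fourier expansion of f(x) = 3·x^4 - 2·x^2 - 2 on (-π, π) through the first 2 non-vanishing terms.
(152 - 24·π^2)·cos(x) - 2·π^2/3 - 2 + 3·π^4/5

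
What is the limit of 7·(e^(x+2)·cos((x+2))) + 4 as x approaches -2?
Direct substitution at x = -2 gives 11.

Final answer: 11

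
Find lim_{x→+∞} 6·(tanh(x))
Evaluate the dominant behaviour as x → +∞; each term tends to a finite value or vanishes.
Limit = 6.

Final answer: 6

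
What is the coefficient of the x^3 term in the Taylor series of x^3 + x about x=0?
Expand to order 3: x^3 + x = x^3 + x + O(x^4).
The coefficient of x^3 is 1.

Final answer: 1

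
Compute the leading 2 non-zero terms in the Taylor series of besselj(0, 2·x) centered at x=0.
1 - x^2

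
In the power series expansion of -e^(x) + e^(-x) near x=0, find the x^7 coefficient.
Expand to order 7: -e^(x) + e^(-x) = -x^7/2520 - x^5/60 - x^3/3 - 2·x + O(x^8).
The coefficient of x^7 is -1/2520.

Final answer: -1/2520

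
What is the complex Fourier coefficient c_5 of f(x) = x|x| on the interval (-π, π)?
Compute the real Fourier coefficients first: a_5 = 0, b_5 = (-8 + 50·π^2)/(125·π).
Then c_5 = (a_5 − i·b_5)/2 = -i·π/5 + 4·i/(125·π).

Final answer: -i·π/5 + 4·i/(125·π)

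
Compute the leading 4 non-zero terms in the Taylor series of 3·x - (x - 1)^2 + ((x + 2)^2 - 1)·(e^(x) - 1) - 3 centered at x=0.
7·x^3/2 + 9·x^2/2 + 8·x - 4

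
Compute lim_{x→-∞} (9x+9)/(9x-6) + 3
Evaluate the dominant behaviour as x → -∞; each term tends to a finite value or vanishes.
Limit = 4.

Final answer: 4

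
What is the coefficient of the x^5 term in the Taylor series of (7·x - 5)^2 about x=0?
Expand to order 5: (7·x - 5)^2 = 49·x^2 - 70·x + 25 + O(x^6).
The coefficient of x^5 is 0.

Final answer: 0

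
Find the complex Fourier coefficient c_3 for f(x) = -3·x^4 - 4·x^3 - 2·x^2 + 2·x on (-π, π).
Compute the real Fourier coefficients first: a_3 = -8/9 + 8·π^2/3, b_3 = 28/9 - 8·π^2/3.
Then c_3 = (a_3 − i·b_3)/2 = -4/9 + 4·π^2/3 - 14·i/9 + 4·i·π^2/3.

Final answer: -4/9 + 4·π^2/3 - 14·i/9 + 4·i·π^2/3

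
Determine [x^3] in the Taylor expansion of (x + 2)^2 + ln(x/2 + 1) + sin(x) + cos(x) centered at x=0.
Expand to order 3: (x + 2)^2 + ln(x/2 + 1) + sin(x) + cos(x) = -x^3/8 + 3·x^2/8 + 11·x/2 + 5 + O(x^4).
The coefficient of x^3 is -1/8.

Final answer: -1/8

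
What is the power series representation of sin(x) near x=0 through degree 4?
-x^3/6 + x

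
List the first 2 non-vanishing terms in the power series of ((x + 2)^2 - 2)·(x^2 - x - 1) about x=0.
-6·x - 2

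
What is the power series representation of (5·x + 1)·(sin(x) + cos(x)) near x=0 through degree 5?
13·x^5/60 - 19·x^4/24 - 8·x^3/3 + 9·x^2/2 + 6·x + 1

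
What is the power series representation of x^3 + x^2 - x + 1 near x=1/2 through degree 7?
7/8 + 3·(x - 1/2)/4 + 5·(x - 1/2)^2/2 + (x - 1/2)^3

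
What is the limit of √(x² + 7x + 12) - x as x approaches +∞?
As x → +∞: multiply by the conjugate to get (7x+12)/(√(x²+7x+12)+x); the denominator ~ 2x, so the limit is 7/2.
Limit = 7/2.

Final answer: 7/2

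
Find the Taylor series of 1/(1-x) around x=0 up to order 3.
x^3 + x^2 + x + 1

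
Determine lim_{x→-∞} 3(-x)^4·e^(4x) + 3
The product is a 0·∞ indeterminate form at x → -∞.
Rewrite the product as 3(-x)^4 / e^(-4x) (an ∞/∞ form) and apply L'Hôpital, or use the standard hierarchy e^(4|x|) ≫ |(-x)^4| as x → -∞.
The indeterminate product → 0, so the limit = 3.

Final answer: 3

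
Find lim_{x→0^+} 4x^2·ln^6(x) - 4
The product is a 0·∞ indeterminate form at x → 0⁺.
Rewrite the product as 4·ln^6(x) / x^(-2) and apply L'Hôpital, or use the standard hierarchy x^(-2) ≫ |ln x|^6 as x → 0⁺.
The indeterminate product → 0, so the limit = -4.

Final answer: -4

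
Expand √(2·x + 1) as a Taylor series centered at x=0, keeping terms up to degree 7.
33·x^7/16 - 21·x^6/16 + 7·x^5/8 - 5·x^4/8 + x^3/2 - x^2/2 + x + 1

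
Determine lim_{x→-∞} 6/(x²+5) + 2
Evaluate the dominant behaviour as x → -∞; each term tends to a finite value or vanishes.
Limit = 2.

Final answer: 2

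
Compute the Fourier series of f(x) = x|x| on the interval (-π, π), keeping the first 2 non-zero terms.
(-8 + 2·π^2)·sin(x)/π - π·sin(2·x)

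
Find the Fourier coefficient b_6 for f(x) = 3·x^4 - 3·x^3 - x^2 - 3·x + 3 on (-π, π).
b_6 = (1/π) ∫_{-π}^{π} f(x)·sin(6x) dx.
Evaluate the integral (use parity and integration by parts as needed): b_6 = 5/6 + π^2.

Final answer: 5/6 + π^2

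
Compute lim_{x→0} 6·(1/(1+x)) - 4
Direct substitution at x = 0 gives 2.

Final answer: 2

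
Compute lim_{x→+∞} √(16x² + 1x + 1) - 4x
As x → +∞: multiply by the conjugate to get (1x+1)/(√(16x²+1x+1)+4x); the denominator ~ 8x, so the limit is 1/8.
Limit = 1/8.

Final answer: 1/8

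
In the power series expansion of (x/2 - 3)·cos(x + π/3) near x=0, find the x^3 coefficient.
Expand to order 3: (x/2 - 3)·cos(x + π/3) = x^3·(-√(3)/4 - 1/8) + x^2·(3/4 - √(3)/4) + x·(1/4 + 3·√(3)/2) - 3/2 + O(x^4).
The coefficient of x^3 is -√(3)/4 - 1/8.

Final answer: -√(3)/4 - 1/8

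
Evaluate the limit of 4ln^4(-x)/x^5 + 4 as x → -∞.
The quotient is an ∞/∞ indeterminate form as x → -∞.
Compare growth rates of the dominant terms (exponentials ≫ polynomials ≫ logarithms), or apply L'Hôpital's rule; the quotient → 0.
Adding the constant: 0 + 4 = 4. Limit = 4.

Final answer: 4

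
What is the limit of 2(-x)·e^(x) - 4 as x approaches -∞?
The product is a 0·∞ indeterminate form at x → -∞.
Rewrite the product as 2(-x) / e^(-x) (an ∞/∞ form) and apply L'Hôpital, or use the standard hierarchy e^(|x|) ≫ |(-x)| as x → -∞.
The indeterminate product → 0, so the limit = -4.

Final answer: -4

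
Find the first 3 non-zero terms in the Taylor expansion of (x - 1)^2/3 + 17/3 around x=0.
x^2/3 - 2·x/3 + 6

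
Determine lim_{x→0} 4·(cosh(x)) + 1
Direct substitution at x = 0 gives 5.

Final answer: 5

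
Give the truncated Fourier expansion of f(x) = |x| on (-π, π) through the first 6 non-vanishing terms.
-4·cos(x)/π - 4·cos(3·x)/(9·π) - 4·cos(5·x)/(25·π) - 4·cos(7·x)/(49·π) - 4·cos(9·x)/(81·π) + π/2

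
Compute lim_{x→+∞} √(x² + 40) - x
This is an ∞ − ∞ indeterminate form.
Multiply and divide by the conjugate √(x²+40) + x; the x² terms cancel, leaving 40/(√(x²+40)+x) → 0.
Limit = 0.

Final answer: 0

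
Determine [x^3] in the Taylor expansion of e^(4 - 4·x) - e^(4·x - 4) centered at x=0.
Expand to order 3: e^(4 - 4·x) - e^(4·x - 4) = x^3·(-32·e^(4)/3 - 32·e^(-4)/3) + x^2·(-8·e^(-4) + 8·e^(4)) + x·(-4·e^(4) - 4·e^(-4)) - e^(-4) + e^(4) + O(x^4).
The coefficient of x^3 is -32·e^(4)/3 - 32·e^(-4)/3.

Final answer: -32·e^(4)/3 - 32·e^(-4)/3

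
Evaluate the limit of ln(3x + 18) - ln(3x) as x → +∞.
This is an ∞ − ∞ indeterminate form.
Combine the logarithms: ln(3x+18) − ln(3x) = ln((3x+18)/(3x)) = ln(1 + 18/(3x)) → ln(1) = 0.
Limit = 0.

Final answer: 0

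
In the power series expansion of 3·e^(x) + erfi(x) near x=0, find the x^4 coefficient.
Expand to order 4: 3·e^(x) + erfi(x) = x^4/8 + x^3·(2/(3·√(π)) + 1/2) + 3·x^2/2 + x·(2/√(π) + 3) + 3 + O(x^5).
The coefficient of x^4 is 1/8.

Final answer: 1/8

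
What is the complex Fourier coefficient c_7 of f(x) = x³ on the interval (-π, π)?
Compute the real Fourier coefficients first: a_7 = 0, b_7 = -12/343 + 2·π^2/7.
Then c_7 = (a_7 − i·b_7)/2 = -i·π^2/7 + 6·i/343.

Final answer: -i·π^2/7 + 6·i/343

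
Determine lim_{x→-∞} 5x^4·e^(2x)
This is a 0·∞ indeterminate form at x → -∞.
Rewrite the product as 5x^4 / e^(-2x) (an ∞/∞ form) and apply L'Hôpital, or use the standard hierarchy e^(2|x|) ≫ |x^4| as x → -∞.
The indeterminate product → 0, so the limit = 0.

Final answer: 0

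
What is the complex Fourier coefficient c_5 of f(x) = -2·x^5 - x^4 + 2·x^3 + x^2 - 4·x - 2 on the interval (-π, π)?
Compute the real Fourier coefficients first: a_5 = -148/625 + 8·π^2/25, b_5 = -4·π^4/5 - 1216/625 + 36·π^2/25.
Then c_5 = (a_5 − i·b_5)/2 = -74/625 + 4·π^2/25 - 18·i·π^2/25 + 608·i/625 + 2·i·π^4/5.

Final answer: -74/625 + 4·π^2/25 - 18·i·π^2/25 + 608·i/625 + 2·i·π^4/5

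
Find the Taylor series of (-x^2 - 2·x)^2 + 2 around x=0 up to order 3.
4·x^3 + 4·x^2 + 2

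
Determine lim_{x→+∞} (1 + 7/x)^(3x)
As x → +∞: write (1 + 7/x)^(3x) = ((1 + 7/x)^x)^3 → (e^7)^3 = e^21.
Limit = e^(21).

Final answer: e^(21)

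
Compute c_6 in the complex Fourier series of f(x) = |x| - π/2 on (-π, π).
Compute the real Fourier coefficients first: a_6 = 0, b_6 = 0.
Then c_6 = (a_6 − i·b_6)/2 = 0.

Final answer: 0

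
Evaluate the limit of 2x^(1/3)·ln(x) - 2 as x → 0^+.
The product is a 0·∞ indeterminate form at x → 0⁺.
Rewrite the product as 2·ln(x) / x^(-1/3) and apply L'Hôpital, or use the standard hierarchy x^(-1/3) ≫ |ln x| as x → 0⁺.
The indeterminate product → 0, so the limit = -2.

Final answer: -2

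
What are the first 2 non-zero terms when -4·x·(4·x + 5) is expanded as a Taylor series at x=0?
-16·x^2 - 20·x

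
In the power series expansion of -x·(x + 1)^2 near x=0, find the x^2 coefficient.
Expand to order 2: -x·(x + 1)^2 = -2·x^2 - x + O(x^3).
The coefficient of x^2 is -2.

Final answer: -2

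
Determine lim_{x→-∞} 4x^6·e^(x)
This is a 0·∞ indeterminate form at x → -∞.
Rewrite the product as 4x^6 / e^(-x) (an ∞/∞ form) and apply L'Hôpital, or use the standard hierarchy e^(|x|) ≫ |x^6| as x → -∞.
The indeterminate product → 0, so the limit = 0.

Final answer: 0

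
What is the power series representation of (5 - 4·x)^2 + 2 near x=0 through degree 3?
16·x^2 - 40·x + 27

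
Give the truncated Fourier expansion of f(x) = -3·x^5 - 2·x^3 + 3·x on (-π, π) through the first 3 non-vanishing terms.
(-690 - 6·π^4 + 116·π^2)·sin(x) + (-13·π^2 + 33/2 + 3·π^4)·sin(2·x) + (-2·π^4 - 2/27 + 28·π^2/9)·sin(3·x)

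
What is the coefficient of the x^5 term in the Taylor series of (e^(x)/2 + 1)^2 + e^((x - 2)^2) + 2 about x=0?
3/40 - 106·e^(4)/5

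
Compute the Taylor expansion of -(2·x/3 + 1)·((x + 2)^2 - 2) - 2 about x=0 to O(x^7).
-2·x^3/3 - 11·x^2/3 - 16·x/3 - 4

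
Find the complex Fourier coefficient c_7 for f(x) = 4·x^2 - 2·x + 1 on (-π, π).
Compute the real Fourier coefficients first: a_7 = -16/49, b_7 = -4/7.
Then c_7 = (a_7 − i·b_7)/2 = -8/49 + 2·i/7.

Final answer: -8/49 + 2·i/7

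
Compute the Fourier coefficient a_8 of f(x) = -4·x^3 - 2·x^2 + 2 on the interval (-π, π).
a_8 = (1/π) ∫_{-π}^{π} f(x)·cos(8x) dx.
Evaluate the integral (use parity and integration by parts as needed): a_8 = -1/8.

Final answer: -1/8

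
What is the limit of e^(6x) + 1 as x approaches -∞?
Evaluate the dominant behaviour as x → -∞; each term tends to a finite value or vanishes.
Limit = 1.

Final answer: 1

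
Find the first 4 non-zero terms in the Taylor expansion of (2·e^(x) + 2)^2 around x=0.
20·x^3/3 + 12·x^2 + 16·x + 16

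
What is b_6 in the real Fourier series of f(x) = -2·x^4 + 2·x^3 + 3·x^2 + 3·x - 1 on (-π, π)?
b_6 = (1/π) ∫_{-π}^{π} f(x)·sin(6x) dx.
Evaluate the integral (use parity and integration by parts as needed): b_6 = -2·π^2/3 - 8/9.

Final answer: -2·π^2/3 - 8/9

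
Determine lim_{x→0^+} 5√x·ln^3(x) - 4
The product is a 0·∞ indeterminate form at x → 0⁺.
Rewrite the product as 5·ln^3(x) / x^(-1/2) and apply L'Hôpital, or use the standard hierarchy x^(-1/2) ≫ |ln x|^3 as x → 0⁺.
The indeterminate product → 0, so the limit = -4.

Final answer: -4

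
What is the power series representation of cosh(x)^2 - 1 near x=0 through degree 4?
x^4/3 + x^2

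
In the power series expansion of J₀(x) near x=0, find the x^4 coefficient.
Expand to order 4: J₀(x) = x^4/64 - x^2/4 + 1 + O(x^5).
The coefficient of x^4 is 1/64.

Final answer: 1/64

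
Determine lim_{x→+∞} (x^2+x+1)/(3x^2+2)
This is an ∞/∞ indeterminate form as x → +∞.
Divide numerator and denominator by x^2 and let the lower-order terms vanish; the leading terms give 1/3.
Limit = 1/3.

Final answer: 1/3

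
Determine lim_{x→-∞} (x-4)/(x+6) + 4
Evaluate the dominant behaviour as x → -∞; each term tends to a finite value or vanishes.
Limit = 5.

Final answer: 5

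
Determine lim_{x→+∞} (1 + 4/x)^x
As x → +∞: this is the defining limit (1 + 4/x)^x → e^4.
Limit = e^(4).

Final answer: e^(4)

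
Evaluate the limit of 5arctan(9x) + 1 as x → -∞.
Evaluate the dominant behaviour as x → -∞; each term tends to a finite value or vanishes.
Limit = 1 - 5·π/2.

Final answer: 1 - 5·π/2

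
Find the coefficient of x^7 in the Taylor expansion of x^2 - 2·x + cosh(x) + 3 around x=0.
Expand to order 7: x^2 - 2·x + cosh(x) + 3 = x^6/720 + x^4/24 + 3·x^2/2 - 2·x + 4 + O(x^8).
The coefficient of x^7 is 0.

Final answer: 0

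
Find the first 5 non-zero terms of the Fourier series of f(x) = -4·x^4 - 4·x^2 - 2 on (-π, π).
(-176 + 32·π^2)·cos(x) + (8 - 8·π^2)·cos(2·x) + (-16/27 + 32·π^2/9)·cos(3·x) + (-2·π^2 - 1/4)·cos(4·x) - 4·π^4/5 - 4·π^2/3 - 2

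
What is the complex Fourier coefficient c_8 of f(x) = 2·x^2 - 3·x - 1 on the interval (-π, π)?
Compute the real Fourier coefficients first: a_8 = 1/8, b_8 = 3/4.
Then c_8 = (a_8 − i·b_8)/2 = 1/16 - 3·i/8.

Final answer: 1/16 - 3·i/8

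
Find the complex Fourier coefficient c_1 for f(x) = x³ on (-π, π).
Compute the real Fourier coefficients first: a_1 = 0, b_1 = -12 + 2·π^2.
Then c_1 = (a_1 − i·b_1)/2 = -i·π^2 + 6·i.

Final answer: -i·π^2 + 6·i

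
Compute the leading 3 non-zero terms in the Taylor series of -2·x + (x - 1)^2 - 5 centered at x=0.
x^2 - 4·x - 4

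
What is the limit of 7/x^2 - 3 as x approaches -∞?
Evaluate the dominant behaviour as x → -∞; each term tends to a finite value or vanishes.
Limit = -3.

Final answer: -3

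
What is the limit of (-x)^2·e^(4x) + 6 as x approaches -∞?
The product is a 0·∞ indeterminate form at x → -∞.
Rewrite the product as (-x)^2 / e^(-4x) (an ∞/∞ form) and apply L'Hôpital, or use the standard hierarchy e^(4|x|) ≫ |(-x)^2| as x → -∞.
The indeterminate product → 0, so the limit = 6.

Final answer: 6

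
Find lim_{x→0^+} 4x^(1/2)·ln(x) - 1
The product is a 0·∞ indeterminate form at x → 0⁺.
Rewrite the product as 4·ln(x) / x^(-1/2) and apply L'Hôpital, or use the standard hierarchy x^(-1/2) ≫ |ln x| as x → 0⁺.
The indeterminate product → 0, so the limit = -1.

Final answer: -1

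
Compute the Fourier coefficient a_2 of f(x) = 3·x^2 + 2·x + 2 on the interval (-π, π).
a_2 = (1/π) ∫_{-π}^{π} f(x)·cos(2x) dx.
Evaluate the integral (use parity and integration by parts as needed): a_2 = 3.

Final answer: 3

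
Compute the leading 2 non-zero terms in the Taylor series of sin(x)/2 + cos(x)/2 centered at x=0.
x/2 + 1/2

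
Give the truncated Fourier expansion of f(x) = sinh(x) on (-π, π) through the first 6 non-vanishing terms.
sin(x)·sinh(π)/π - 4·sin(2·x)·sinh(π)/(5·π) + 3·sin(3·x)·sinh(π)/(5·π) - 8·sin(4·x)·sinh(π)/(17·π) + 5·sin(5·x)·sinh(π)/(13·π) - 12·sin(6·x)·sinh(π)/(37·π)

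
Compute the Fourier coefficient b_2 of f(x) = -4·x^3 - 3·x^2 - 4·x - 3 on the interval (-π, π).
b_2 = (1/π) ∫_{-π}^{π} f(x)·sin(2x) dx.
Evaluate the integral (use parity and integration by parts as needed): b_2 = -2 + 4·π^2.

Final answer: -2 + 4·π^2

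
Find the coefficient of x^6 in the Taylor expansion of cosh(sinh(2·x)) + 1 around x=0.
Expand to order 6: cosh(sinh(2·x)) + 1 = 148·x^6/45 + 10·x^4/3 + 2·x^2 + 2 + O(x^7).
The coefficient of x^6 is 148/45.

Final answer: 148/45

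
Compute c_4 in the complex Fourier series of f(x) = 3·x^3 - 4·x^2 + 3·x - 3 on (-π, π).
Compute the real Fourier coefficients first: a_4 = -1, b_4 = -3·π^2/2 - 15/16.
Then c_4 = (a_4 − i·b_4)/2 = -1/2 + 15·i/32 + 3·i·π^2/4.

Final answer: -1/2 + 15·i/32 + 3·i·π^2/4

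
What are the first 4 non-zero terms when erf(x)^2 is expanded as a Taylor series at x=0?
-16·x^8/(35·π) + 56·x^6/(45·π) - 8·x^4/(3·π) + 4·x^2/π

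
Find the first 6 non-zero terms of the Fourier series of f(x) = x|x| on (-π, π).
(-8 + 2·π^2)·sin(x)/π - π·sin(2·x) + (-8 + 18·π^2)·sin(3·x)/(27·π) - π·sin(4·x)/2 + (-8 + 50·π^2)·sin(5·x)/(125·π) - π·sin(6·x)/3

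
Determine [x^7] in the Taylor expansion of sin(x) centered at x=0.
Expand to order 7: sin(x) = -x^7/5040 + x^5/120 - x^3/6 + x + O(x^8).
The coefficient of x^7 is -1/5040.

Final answer: -1/5040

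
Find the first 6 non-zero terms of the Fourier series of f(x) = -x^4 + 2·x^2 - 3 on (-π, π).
(-56 + 8·π^2)·cos(x) + (5 - 2·π^2)·cos(2·x) + (-40/27 + 8·π^2/9)·cos(3·x) + (11/16 - π^2/2)·cos(4·x) + (-248/625 + 8·π^2/25)·cos(5·x) - π^4/5 - 3 + 2·π^2/3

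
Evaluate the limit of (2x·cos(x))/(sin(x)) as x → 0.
Both numerator and denominator → 0 as x → 0; this is a 0/0 indeterminate form.
Expand each to leading order near x = 0: numerator ~ 2·x, denominator ~ x.
The limit of the ratio is 2.

Final answer: 2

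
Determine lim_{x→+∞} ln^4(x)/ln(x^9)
This is an ∞/∞ indeterminate form as x → +∞.
Write ln(x^9) = 9·ln(x), reducing the quotient to ln^3(x)/9 → ∞.
Limit = ∞.

Final answer: ∞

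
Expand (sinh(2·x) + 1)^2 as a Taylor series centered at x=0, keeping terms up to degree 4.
16·x^4/3 + 8·x^3/3 + 4·x^2 + 4·x + 1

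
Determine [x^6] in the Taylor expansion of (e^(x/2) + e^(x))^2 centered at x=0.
Expand to order 6: (e^(x/2) + e^(x))^2 = 2809·x^6/23040 + 257·x^5/640 + 217·x^4/192 + 21·x^3/8 + 19·x^2/4 + 6·x + 4 + O(x^7).
The coefficient of x^6 is 2809/23040.

Final answer: 2809/23040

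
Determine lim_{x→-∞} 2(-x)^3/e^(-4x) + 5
The quotient is an ∞/∞ indeterminate form as x → -∞.
Compare growth rates of the dominant terms (exponentials ≫ polynomials ≫ logarithms), or apply L'Hôpital's rule; the quotient → 0.
Adding the constant: 0 + 5 = 5. Limit = 5.

Final answer: 5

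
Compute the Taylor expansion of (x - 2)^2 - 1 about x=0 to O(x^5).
x^2 - 4·x + 3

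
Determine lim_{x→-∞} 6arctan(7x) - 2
Evaluate the dominant behaviour as x → -∞; each term tends to a finite value or vanishes.
Limit = -3·π - 2.

Final answer: -3·π - 2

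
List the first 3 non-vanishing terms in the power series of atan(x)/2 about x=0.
x^5/10 - x^3/6 + x/2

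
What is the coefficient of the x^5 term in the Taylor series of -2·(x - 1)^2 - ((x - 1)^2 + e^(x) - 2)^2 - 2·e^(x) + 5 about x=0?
Expand to order 5: -2·(x - 1)^2 - ((x - 1)^2 + e^(x) - 2)^2 - 2·e^(x) + 5 = -13·x^5/30 - 2·x^4 + 8·x^3/3 - 4·x^2 + 2·x + 1 + O(x^6).
The coefficient of x^5 is -13/30.

Final answer: -13/30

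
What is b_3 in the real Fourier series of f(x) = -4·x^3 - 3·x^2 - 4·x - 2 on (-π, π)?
b_3 = (1/π) ∫_{-π}^{π} f(x)·sin(3x) dx.
Evaluate the integral (use parity and integration by parts as needed): b_3 = -8·π^2/3 - 8/9.

Final answer: -8·π^2/3 - 8/9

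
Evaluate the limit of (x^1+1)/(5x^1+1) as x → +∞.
This is an ∞/∞ indeterminate form as x → +∞.
Divide numerator and denominator by x and let the lower-order terms vanish; the leading terms give 1/5.
Limit = 1/5.

Final answer: 1/5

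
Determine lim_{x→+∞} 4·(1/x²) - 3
Evaluate the dominant behaviour as x → +∞; each term tends to a finite value or vanishes.
Limit = -3.

Final answer: -3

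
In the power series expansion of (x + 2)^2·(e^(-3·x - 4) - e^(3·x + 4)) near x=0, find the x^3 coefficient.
Expand to order 3: (x + 2)^2·(e^(-3·x - 4) - e^(3·x + 4)) = x^3·(-39·e^(4) - 3·e^(-4)) + x^2·(-31·e^(4) + 7·e^(-4)) + x·(-16·e^(4) - 8·e^(-4)) - 4·e^(4) + 4·e^(-4) + O(x^4).
The coefficient of x^3 is -39·e^(4) - 3·e^(-4).

Final answer: -39·e^(4) - 3·e^(-4)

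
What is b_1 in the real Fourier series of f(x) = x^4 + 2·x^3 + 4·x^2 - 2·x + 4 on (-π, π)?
b_1 = (1/π) ∫_{-π}^{π} f(x)·sin(1x) dx.
Evaluate the integral (use parity and integration by parts as needed): b_1 = -28 + 4·π^2.

Final answer: -28 + 4·π^2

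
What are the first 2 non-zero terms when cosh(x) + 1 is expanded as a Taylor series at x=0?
x^2/2 + 2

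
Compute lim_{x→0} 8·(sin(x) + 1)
Direct substitution at x = 0 gives 8.

Final answer: 8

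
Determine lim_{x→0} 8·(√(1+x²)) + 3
Direct substitution at x = 0 gives 11.

Final answer: 11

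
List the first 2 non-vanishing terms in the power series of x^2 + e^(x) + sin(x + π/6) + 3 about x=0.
x·(√(3)/2 + 1) + 9/2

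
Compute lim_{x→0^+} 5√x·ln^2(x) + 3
The product is a 0·∞ indeterminate form at x → 0⁺.
Rewrite the product as 5·ln^2(x) / x^(-1/2) and apply L'Hôpital, or use the standard hierarchy x^(-1/2) ≫ |ln x|^2 as x → 0⁺.
The indeterminate product → 0, so the limit = 3.

Final answer: 3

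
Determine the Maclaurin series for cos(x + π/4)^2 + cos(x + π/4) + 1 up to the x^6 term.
-√(2)·x^6/1440 + x^5·(-2/15 - √(2)/240) + √(2)·x^4/48 + x^3·(√(2)/12 + 2/3) - √(2)·x^2/4 + x·(-1 - √(2)/2) + √(2)/2 + 3/2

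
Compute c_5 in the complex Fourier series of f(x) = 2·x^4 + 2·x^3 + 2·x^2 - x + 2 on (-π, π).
Compute the real Fourier coefficients first: a_5 = -16·π^2/25 - 104/625, b_5 = -74/125 + 4·π^2/5.
Then c_5 = (a_5 − i·b_5)/2 = -8·π^2/25 - 52/625 - 2·i·π^2/5 + 37·i/125.

Final answer: -8·π^2/25 - 52/625 - 2·i·π^2/5 + 37·i/125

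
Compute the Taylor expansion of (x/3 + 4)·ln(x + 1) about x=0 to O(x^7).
-3·x^6/5 + 43·x^5/60 - 8·x^4/9 + 7·x^3/6 - 5·x^2/3 + 4·x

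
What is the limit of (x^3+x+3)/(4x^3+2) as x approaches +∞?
This is an ∞/∞ indeterminate form as x → +∞.
Divide numerator and denominator by x^3 and let the lower-order terms vanish; the leading terms give 1/4.
Limit = 1/4.

Final answer: 1/4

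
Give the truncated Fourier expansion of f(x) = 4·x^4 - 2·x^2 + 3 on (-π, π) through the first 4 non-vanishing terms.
(200 - 32·π^2)·cos(x) + (-14 + 8·π^2)·cos(2·x) + (88/27 - 32·π^2/9)·cos(3·x) - 2·π^2/3 + 3 + 4·π^4/5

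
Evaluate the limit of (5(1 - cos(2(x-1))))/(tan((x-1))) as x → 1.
Both numerator and denominator → 0 as x → 1; this is a 0/0 indeterminate form.
Expand each to leading order near x = 1: numerator ~ 10·(x - 1)^2, denominator ~ (x - 1).
The limit of the ratio is 0.

Final answer: 0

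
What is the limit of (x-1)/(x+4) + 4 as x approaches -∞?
Evaluate the dominant behaviour as x → -∞; each term tends to a finite value or vanishes.
Limit = 5.

Final answer: 5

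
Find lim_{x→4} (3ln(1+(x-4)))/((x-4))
Both numerator and denominator → 0 as x → 4; this is a 0/0 indeterminate form.
Expand each to leading order near x = 4: numerator ~ 3·(x - 4), denominator ~ (x - 4).
The limit of the ratio is 3.

Final answer: 3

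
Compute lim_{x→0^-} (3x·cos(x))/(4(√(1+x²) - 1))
Both numerator and denominator → 0 as x → 0^-; this is a 0/0 indeterminate form.
Expand each to leading order near x = 0: numerator ~ 3·x, denominator ~ 2·x^2.
The limit of the ratio is -∞.

Final answer: -∞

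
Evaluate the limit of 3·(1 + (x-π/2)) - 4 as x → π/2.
Direct substitution at x = π/2 gives -1.

Final answer: -1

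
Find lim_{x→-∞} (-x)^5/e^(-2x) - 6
The quotient is an ∞/∞ indeterminate form as x → -∞.
Compare growth rates of the dominant terms (exponentials ≫ polynomials ≫ logarithms), or apply L'Hôpital's rule; the quotient → 0.
Adding the constant: 0 - 6 = -6. Limit = -6.

Final answer: -6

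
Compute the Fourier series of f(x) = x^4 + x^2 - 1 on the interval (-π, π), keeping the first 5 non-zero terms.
(44 - 8·π^2)·cos(x) + (-2 + 2·π^2)·cos(2·x) + (4/27 - 8·π^2/9)·cos(3·x) + (1/16 + π^2/2)·cos(4·x) - 1 + π^2/3 + π^4/5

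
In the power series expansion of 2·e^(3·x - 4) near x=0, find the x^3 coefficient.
Expand to order 3: 2·e^(3·x - 4) = 9·x^3·e^(-4) + 9·x^2·e^(-4) + 6·x·e^(-4) + 2·e^(-4) + O(x^4).
The coefficient of x^3 is 9·e^(-4).

Final answer: 9·e^(-4)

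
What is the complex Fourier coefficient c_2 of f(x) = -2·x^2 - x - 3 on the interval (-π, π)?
Compute the real Fourier coefficients first: a_2 = -2, b_2 = 1.
Then c_2 = (a_2 − i·b_2)/2 = -1 - i/2.

Final answer: -1 - i/2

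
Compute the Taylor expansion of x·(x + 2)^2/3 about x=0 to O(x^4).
x^3/3 + 4·x^2/3 + 4·x/3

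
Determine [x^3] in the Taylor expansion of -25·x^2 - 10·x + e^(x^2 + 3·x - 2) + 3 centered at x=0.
Expand to order 3: -25·x^2 - 10·x + e^(x^2 + 3·x - 2) + 3 = 15·x^3·e^(-2)/2 + x^2·(-25 + 11·e^(-2)/2) + x·(-10 + 3·e^(-2)) + e^(-2) + 3 + O(x^4).
The coefficient of x^3 is 15·e^(-2)/2.

Final answer: 15·e^(-2)/2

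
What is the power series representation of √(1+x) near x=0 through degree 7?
33·x^7/2048 - 21·x^6/1024 + 7·x^5/256 - 5·x^4/128 + x^3/16 - x^2/8 + x/2 + 1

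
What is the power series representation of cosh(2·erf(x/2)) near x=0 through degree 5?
x^4·(-1/(3·π) + 2/(3·π^2)) + 2·x^2/π + 1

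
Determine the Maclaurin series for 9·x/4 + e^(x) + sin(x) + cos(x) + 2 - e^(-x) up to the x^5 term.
x^5/40 + x^4/24 + x^3/6 - x^2/2 + 21·x/4 + 3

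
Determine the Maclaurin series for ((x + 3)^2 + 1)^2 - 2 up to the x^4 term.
x^4 + 12·x^3 + 56·x^2 + 120·x + 98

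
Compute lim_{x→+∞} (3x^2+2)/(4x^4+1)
This is an ∞/∞ indeterminate form as x → +∞.
Divide numerator and denominator by x^4 and let the lower-order terms vanish; the numerator's degree 2 is below the denominator's degree 4, so the quotient → 0.
Limit = 0.

Final answer: 0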